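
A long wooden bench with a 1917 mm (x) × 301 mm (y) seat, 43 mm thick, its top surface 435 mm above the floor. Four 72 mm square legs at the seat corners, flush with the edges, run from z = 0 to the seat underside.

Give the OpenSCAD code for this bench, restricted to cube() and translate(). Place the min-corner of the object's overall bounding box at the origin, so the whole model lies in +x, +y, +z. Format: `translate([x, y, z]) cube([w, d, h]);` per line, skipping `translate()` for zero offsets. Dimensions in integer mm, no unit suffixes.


translate([0, 0, 392]) cube([1917, 301, 43]);
cube([72, 72, 392]);
translate([0, 229, 0]) cube([72, 72, 392]);
translate([1845, 0, 0]) cube([72, 72, 392]);
translate([1845, 229, 0]) cube([72, 72, 392]);


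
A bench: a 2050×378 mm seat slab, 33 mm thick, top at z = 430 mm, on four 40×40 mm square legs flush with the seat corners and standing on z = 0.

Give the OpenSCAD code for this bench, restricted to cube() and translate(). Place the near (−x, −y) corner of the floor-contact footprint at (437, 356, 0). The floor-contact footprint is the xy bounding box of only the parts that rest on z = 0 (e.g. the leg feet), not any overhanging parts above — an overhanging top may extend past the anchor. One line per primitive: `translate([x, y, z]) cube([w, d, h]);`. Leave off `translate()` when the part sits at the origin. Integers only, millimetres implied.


translate([437, 356, 397]) cube([2050, 378, 33]);
translate([437, 356, 0]) cube([40, 40, 397]);
translate([437, 694, 0]) cube([40, 40, 397]);
translate([2447, 356, 0]) cube([40, 40, 397]);
translate([2447, 694, 0]) cube([40, 40, 397]);


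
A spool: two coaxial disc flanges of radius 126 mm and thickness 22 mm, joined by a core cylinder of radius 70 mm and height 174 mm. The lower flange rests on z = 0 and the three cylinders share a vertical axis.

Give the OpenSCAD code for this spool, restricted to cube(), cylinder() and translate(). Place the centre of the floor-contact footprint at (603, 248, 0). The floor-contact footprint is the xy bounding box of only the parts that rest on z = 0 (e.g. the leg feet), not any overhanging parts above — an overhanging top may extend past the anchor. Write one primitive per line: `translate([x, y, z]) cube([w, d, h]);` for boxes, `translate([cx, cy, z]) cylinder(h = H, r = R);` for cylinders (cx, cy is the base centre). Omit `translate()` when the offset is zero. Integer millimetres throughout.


translate([603, 248, 0]) cylinder(h = 22, r = 126);
translate([603, 248, 22]) cylinder(h = 174, r = 70);
translate([603, 248, 196]) cylinder(h = 22, r = 126);


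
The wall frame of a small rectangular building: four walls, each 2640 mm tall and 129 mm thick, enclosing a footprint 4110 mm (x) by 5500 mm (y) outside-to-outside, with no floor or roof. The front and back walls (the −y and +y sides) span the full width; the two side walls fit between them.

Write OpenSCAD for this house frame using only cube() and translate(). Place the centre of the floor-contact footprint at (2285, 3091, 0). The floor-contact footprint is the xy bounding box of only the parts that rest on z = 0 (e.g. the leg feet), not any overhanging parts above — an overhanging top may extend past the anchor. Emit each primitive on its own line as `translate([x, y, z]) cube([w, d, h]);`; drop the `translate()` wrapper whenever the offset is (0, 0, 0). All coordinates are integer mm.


translate([230, 341, 0]) cube([4110, 129, 2640]);
translate([230, 5712, 0]) cube([4110, 129, 2640]);
translate([230, 470, 0]) cube([129, 5242, 2640]);
translate([4211, 470, 0]) cube([129, 5242, 2640]);


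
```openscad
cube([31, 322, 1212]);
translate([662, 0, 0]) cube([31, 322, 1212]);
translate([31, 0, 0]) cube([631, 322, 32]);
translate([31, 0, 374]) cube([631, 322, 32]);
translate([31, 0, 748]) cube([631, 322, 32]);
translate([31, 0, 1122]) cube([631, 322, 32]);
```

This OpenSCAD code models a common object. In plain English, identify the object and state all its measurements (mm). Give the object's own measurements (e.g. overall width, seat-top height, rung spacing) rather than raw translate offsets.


An open bookshelf. Two side panels, each 31 mm thick, 322 mm deep and 1212 mm tall, stand 693 mm apart (outside-to-outside). Between them sit 4 shelves, each 32 mm thick and 322 mm deep, spanning the full gap between the sides. The bottom shelf rests on the floor (its underside at z = 0) and the clear gap between one shelf's top and the next shelf's underside is 342 mm.


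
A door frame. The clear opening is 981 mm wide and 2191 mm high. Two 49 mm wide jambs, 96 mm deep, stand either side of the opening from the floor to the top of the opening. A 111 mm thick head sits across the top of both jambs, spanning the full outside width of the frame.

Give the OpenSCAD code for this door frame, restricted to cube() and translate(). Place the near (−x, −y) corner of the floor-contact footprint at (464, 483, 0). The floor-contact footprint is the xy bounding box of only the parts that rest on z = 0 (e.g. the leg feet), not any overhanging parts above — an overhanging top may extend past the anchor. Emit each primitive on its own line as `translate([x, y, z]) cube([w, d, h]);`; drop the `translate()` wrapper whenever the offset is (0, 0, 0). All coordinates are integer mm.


translate([464, 483, 0]) cube([49, 96, 2191]);
translate([1494, 483, 0]) cube([49, 96, 2191]);
translate([464, 483, 2191]) cube([1079, 96, 111]);


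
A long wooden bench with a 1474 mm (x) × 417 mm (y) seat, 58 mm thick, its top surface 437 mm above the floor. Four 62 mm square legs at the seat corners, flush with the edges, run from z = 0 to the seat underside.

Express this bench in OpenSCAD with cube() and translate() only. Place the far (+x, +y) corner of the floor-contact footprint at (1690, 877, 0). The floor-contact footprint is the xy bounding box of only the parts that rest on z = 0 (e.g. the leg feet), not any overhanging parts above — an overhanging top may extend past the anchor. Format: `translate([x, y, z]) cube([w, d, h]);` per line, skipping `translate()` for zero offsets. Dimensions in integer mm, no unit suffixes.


translate([216, 460, 379]) cube([1474, 417, 58]);
translate([216, 460, 0]) cube([62, 62, 379]);
translate([216, 815, 0]) cube([62, 62, 379]);
translate([1628, 460, 0]) cube([62, 62, 379]);
translate([1628, 815, 0]) cube([62, 62, 379]);


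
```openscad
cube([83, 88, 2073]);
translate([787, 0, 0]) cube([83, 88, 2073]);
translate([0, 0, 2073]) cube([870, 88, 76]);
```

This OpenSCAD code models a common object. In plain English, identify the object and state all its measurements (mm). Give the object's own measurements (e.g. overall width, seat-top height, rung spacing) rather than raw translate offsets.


A door frame. The clear opening is 704 mm wide and 2073 mm high. Two 83 mm wide jambs, 88 mm deep, stand either side of the opening from the floor to the top of the opening. A 76 mm thick head sits across the top of both jambs, spanning the full outside width of the frame.


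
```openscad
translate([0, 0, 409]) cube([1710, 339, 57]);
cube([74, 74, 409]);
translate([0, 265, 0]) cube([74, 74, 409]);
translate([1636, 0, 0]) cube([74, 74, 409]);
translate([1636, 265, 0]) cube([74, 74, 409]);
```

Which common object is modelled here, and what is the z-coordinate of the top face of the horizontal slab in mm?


A bench. The seat-top height is 466 mm.

A long slab on four corner posts — a bench. The slab sits at z = 409 with thickness 57, so the top is 409 + 57 = 466 mm.


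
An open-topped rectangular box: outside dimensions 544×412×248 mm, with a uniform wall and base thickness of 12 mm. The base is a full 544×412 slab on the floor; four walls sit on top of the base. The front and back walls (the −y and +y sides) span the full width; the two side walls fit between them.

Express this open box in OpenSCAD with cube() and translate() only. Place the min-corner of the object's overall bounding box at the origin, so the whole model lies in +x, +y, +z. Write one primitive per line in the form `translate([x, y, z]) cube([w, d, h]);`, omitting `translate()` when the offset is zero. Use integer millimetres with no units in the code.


cube([544, 412, 12]);
translate([0, 0, 12]) cube([544, 12, 236]);
translate([0, 400, 12]) cube([544, 12, 236]);
translate([0, 12, 12]) cube([12, 388, 236]);
translate([532, 12, 12]) cube([12, 388, 236]);


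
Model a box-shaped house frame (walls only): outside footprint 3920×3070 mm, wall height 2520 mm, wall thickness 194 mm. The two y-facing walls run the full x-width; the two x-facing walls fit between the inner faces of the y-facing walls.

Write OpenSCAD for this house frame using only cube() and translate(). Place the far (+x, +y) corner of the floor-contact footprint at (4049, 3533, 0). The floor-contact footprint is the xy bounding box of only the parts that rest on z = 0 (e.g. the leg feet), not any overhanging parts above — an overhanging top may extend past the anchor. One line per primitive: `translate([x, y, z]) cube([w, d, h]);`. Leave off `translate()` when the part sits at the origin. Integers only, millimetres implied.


translate([129, 463, 0]) cube([3920, 194, 2520]);
translate([129, 3339, 0]) cube([3920, 194, 2520]);
translate([129, 657, 0]) cube([194, 2682, 2520]);
translate([3855, 657, 0]) cube([194, 2682, 2520]);


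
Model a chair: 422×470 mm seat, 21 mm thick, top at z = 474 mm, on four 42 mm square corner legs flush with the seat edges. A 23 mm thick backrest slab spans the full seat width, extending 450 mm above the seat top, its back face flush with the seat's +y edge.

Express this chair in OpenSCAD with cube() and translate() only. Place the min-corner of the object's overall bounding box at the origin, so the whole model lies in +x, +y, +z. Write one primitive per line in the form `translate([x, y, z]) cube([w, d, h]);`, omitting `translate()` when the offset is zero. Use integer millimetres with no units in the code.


translate([0, 0, 453]) cube([422, 470, 21]);
cube([42, 42, 453]);
translate([380, 0, 0]) cube([42, 42, 453]);
translate([0, 428, 0]) cube([42, 42, 453]);
translate([380, 428, 0]) cube([42, 42, 453]);
translate([0, 447, 474]) cube([422, 23, 450]);


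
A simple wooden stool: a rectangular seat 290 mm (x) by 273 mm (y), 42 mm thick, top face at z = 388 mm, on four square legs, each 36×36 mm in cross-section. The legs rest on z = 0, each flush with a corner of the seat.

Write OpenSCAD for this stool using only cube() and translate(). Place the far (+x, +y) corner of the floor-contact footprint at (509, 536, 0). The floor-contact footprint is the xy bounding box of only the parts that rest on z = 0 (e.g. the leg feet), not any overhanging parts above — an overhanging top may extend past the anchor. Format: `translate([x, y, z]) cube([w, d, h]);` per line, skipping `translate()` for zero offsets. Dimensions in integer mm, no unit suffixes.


translate([219, 263, 346]) cube([290, 273, 42]);
translate([219, 263, 0]) cube([36, 36, 346]);
translate([473, 263, 0]) cube([36, 36, 346]);
translate([219, 500, 0]) cube([36, 36, 346]);
translate([473, 500, 0]) cube([36, 36, 346]);


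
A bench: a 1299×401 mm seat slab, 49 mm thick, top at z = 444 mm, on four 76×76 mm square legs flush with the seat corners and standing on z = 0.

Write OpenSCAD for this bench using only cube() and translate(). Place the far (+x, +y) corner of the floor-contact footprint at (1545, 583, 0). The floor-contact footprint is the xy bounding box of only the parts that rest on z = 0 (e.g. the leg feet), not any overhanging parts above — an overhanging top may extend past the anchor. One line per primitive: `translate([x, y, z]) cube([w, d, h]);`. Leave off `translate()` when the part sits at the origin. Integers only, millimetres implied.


// leg_h = 444 − 49 = 395
translate([246, 182, 395]) cube([1299, 401, 49]);
translate([246, 182, 0]) cube([76, 76, 395]);
translate([246, 507, 0]) cube([76, 76, 395]);
translate([1469, 182, 0]) cube([76, 76, 395]);
translate([1469, 507, 0]) cube([76, 76, 395]);


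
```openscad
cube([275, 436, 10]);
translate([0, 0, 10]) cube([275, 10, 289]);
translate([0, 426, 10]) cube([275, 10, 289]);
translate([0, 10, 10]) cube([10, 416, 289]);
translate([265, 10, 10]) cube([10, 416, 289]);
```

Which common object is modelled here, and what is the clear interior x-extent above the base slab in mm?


An open box. The internal width is 255 mm.

A 275×436 base slab with four walls standing on it — an open box. The base is 275 mm wide and the walls are 10 mm thick, so the internal width is 275 − 2 × 10 = 255 mm.


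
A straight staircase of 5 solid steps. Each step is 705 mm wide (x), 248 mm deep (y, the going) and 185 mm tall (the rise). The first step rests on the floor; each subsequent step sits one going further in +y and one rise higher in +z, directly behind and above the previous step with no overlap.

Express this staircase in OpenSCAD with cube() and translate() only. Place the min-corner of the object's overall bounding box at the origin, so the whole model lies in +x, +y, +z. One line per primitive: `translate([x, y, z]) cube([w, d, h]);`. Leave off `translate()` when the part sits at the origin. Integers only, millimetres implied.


cube([705, 248, 185]);
translate([0, 248, 185]) cube([705, 248, 185]);
translate([0, 496, 370]) cube([705, 248, 185]);
translate([0, 744, 555]) cube([705, 248, 185]);
translate([0, 992, 740]) cube([705, 248, 185]);


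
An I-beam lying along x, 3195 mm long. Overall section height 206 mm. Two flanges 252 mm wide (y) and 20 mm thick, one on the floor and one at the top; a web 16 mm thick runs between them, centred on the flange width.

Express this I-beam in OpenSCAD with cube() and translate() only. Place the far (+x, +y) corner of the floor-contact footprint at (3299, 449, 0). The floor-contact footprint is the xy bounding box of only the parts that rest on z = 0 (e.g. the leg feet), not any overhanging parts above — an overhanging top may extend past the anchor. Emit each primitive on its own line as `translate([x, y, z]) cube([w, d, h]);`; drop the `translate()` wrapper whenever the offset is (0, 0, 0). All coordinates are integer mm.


translate([104, 197, 0]) cube([3195, 252, 20]);
translate([104, 315, 20]) cube([3195, 16, 166]);
translate([104, 197, 186]) cube([3195, 252, 20]);


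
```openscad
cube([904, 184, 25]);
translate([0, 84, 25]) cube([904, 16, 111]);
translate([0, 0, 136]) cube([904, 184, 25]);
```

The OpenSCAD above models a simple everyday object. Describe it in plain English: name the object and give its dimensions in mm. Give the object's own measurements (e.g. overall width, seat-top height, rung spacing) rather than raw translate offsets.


An I-beam lying along x, 904 mm long. Overall section height 161 mm. Two flanges 184 mm wide (y) and 25 mm thick, one on the floor and one at the top; a web 16 mm thick runs between them, centred on the flange width.


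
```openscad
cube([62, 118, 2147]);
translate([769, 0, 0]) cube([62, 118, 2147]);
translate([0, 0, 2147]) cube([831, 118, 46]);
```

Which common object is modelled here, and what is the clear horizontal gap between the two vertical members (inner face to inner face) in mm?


A door frame. The clear opening width is 707 mm.

Two 2147 mm tall posts with a header on top — a door frame. The left jamb is 62 mm wide at x = 0; the right jamb starts at x = 769. The clear opening is 769 − 62 = 707 mm.


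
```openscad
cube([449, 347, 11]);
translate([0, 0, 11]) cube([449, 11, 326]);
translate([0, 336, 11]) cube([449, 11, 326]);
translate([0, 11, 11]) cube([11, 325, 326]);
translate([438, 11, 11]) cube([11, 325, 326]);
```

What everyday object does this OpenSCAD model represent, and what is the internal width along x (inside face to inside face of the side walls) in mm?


An open box. The internal width is 427 mm.

A 449×347 base slab with four walls standing on it — an open box. The base is 449 mm wide and the walls are 11 mm thick, so the internal width is 449 − 2 × 11 = 427 mm.


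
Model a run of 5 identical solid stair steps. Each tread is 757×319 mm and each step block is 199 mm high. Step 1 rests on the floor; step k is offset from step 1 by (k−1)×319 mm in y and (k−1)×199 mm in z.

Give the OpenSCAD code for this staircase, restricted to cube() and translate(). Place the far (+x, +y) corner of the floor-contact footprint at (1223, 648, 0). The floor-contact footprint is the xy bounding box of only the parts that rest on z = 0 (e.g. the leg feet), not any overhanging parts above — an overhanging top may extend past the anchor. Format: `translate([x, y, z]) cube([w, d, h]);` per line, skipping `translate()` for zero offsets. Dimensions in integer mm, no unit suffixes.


translate([466, 329, 0]) cube([757, 319, 199]);
translate([466, 648, 199]) cube([757, 319, 199]);
translate([466, 967, 398]) cube([757, 319, 199]);
translate([466, 1286, 597]) cube([757, 319, 199]);
translate([466, 1605, 796]) cube([757, 319, 199]);


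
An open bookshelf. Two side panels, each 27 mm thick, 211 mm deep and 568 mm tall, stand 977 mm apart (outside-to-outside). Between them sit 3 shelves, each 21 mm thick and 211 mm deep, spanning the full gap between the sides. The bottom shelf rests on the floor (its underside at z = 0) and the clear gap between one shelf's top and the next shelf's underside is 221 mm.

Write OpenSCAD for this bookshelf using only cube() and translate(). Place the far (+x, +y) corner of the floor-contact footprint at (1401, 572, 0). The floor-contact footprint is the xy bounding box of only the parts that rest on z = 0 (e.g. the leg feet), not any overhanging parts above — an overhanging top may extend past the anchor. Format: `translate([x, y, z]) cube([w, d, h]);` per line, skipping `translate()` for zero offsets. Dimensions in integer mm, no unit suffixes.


translate([424, 361, 0]) cube([27, 211, 568]);
translate([1374, 361, 0]) cube([27, 211, 568]);
translate([451, 361, 0]) cube([923, 211, 21]);
translate([451, 361, 242]) cube([923, 211, 21]);
translate([451, 361, 484]) cube([923, 211, 21]);


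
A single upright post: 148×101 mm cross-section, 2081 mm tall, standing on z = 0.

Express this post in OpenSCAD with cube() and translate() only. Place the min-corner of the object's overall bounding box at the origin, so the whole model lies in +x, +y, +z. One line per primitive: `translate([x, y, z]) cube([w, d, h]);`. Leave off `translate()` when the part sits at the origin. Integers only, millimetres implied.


cube([148, 101, 2081]);


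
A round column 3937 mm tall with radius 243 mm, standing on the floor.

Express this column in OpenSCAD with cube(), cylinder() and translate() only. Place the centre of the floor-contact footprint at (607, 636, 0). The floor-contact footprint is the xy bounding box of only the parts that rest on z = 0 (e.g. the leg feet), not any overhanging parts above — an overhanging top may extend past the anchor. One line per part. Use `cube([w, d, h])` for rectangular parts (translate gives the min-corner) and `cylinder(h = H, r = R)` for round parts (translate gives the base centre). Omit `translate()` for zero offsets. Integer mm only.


translate([607, 636, 0]) cylinder(h = 3937, r = 243);


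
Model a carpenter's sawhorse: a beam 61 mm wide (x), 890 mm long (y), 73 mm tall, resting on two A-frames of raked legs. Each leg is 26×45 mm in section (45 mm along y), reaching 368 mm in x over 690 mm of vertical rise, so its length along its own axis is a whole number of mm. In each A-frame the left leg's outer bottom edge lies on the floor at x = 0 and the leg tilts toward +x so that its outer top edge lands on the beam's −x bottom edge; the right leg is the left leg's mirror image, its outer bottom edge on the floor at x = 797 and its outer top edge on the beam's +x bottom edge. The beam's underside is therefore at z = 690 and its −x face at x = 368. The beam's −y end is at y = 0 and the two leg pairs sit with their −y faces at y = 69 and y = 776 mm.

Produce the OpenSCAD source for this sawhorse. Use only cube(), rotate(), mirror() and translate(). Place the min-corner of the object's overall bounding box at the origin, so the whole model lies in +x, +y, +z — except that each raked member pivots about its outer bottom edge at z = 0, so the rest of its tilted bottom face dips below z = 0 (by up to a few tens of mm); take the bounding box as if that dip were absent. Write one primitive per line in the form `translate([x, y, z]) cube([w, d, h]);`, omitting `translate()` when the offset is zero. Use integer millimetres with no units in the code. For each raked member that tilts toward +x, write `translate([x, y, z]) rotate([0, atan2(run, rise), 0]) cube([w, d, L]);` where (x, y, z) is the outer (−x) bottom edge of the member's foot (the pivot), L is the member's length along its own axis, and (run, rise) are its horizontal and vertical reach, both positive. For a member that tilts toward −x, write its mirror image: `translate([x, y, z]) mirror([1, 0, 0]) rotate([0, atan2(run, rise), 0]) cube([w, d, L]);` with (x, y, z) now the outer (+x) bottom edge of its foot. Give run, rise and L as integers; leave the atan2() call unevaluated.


translate([368, 0, 690]) cube([61, 890, 73]);
translate([0, 69, 0]) rotate([0, atan2(368, 690), 0]) cube([26, 45, 782]);
translate([797, 69, 0]) mirror([1, 0, 0]) rotate([0, atan2(368, 690), 0]) cube([26, 45, 782]);
translate([0, 776, 0]) rotate([0, atan2(368, 690), 0]) cube([26, 45, 782]);
translate([797, 776, 0]) mirror([1, 0, 0]) rotate([0, atan2(368, 690), 0]) cube([26, 45, 782]);


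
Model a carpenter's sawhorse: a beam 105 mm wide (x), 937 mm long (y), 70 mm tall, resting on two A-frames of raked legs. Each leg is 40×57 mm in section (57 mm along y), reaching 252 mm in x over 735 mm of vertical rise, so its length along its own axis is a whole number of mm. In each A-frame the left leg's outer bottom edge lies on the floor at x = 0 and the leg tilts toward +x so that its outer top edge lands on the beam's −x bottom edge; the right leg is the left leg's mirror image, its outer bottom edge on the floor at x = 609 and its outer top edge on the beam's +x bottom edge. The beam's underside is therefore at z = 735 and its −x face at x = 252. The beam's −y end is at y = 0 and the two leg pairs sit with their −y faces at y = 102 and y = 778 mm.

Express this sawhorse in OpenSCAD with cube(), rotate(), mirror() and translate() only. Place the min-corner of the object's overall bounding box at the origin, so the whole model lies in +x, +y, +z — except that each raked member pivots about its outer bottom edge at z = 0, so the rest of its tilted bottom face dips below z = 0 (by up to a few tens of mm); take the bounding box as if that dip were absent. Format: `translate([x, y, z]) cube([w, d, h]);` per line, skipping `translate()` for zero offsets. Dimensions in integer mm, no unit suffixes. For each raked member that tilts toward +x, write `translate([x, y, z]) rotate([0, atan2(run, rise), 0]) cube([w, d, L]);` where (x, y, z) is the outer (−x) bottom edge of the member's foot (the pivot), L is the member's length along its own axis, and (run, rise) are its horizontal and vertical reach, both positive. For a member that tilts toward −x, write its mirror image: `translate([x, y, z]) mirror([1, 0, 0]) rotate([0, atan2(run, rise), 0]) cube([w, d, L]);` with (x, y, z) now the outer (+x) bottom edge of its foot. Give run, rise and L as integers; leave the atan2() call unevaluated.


translate([252, 0, 735]) cube([105, 937, 70]);
translate([0, 102, 0]) rotate([0, atan2(252, 735), 0]) cube([40, 57, 777]);
translate([609, 102, 0]) mirror([1, 0, 0]) rotate([0, atan2(252, 735), 0]) cube([40, 57, 777]);
translate([0, 778, 0]) rotate([0, atan2(252, 735), 0]) cube([40, 57, 777]);
translate([609, 778, 0]) mirror([1, 0, 0]) rotate([0, atan2(252, 735), 0]) cube([40, 57, 777]);


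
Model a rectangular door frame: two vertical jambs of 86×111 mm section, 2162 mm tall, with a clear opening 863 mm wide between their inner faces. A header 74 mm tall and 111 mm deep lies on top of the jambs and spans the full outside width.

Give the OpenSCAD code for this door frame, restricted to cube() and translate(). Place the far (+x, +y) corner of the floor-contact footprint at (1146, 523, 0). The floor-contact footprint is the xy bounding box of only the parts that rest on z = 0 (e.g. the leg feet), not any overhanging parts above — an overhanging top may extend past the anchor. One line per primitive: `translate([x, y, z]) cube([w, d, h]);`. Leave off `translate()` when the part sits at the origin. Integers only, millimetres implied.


translate([111, 412, 0]) cube([86, 111, 2162]);
translate([1060, 412, 0]) cube([86, 111, 2162]);
translate([111, 412, 2162]) cube([1035, 111, 74]);


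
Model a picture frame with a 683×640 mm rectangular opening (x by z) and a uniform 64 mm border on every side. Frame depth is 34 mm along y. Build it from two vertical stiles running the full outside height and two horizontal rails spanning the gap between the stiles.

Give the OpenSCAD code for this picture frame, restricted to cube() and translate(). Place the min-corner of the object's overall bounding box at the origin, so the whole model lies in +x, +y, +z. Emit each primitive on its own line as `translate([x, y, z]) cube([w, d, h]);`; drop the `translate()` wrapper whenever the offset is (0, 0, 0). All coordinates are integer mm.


cube([64, 34, 768]);
translate([747, 0, 0]) cube([64, 34, 768]);
translate([64, 0, 0]) cube([683, 34, 64]);
translate([64, 0, 704]) cube([683, 34, 64]);


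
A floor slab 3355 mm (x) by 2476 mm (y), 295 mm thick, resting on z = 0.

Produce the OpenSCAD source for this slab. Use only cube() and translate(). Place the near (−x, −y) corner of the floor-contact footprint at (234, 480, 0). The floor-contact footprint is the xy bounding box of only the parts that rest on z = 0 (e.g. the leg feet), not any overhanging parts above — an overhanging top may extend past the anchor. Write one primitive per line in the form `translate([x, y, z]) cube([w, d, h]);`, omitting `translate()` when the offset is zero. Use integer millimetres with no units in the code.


translate([234, 480, 0]) cube([3355, 2476, 295]);


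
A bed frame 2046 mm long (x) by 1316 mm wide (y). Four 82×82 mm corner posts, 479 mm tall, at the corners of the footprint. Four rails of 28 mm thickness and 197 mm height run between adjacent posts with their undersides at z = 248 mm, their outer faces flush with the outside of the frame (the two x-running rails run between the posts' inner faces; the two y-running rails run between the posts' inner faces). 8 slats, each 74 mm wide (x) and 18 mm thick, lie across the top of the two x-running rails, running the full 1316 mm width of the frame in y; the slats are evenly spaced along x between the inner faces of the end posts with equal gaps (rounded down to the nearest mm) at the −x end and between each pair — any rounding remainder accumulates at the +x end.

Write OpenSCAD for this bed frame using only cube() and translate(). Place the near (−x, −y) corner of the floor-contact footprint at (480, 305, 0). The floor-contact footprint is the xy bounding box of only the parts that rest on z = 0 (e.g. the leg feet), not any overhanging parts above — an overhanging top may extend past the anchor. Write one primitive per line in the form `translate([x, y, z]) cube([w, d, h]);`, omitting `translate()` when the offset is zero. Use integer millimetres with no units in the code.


translate([480, 305, 0]) cube([82, 82, 479]);
translate([480, 1539, 0]) cube([82, 82, 479]);
translate([2444, 305, 0]) cube([82, 82, 479]);
translate([2444, 1539, 0]) cube([82, 82, 479]);
translate([562, 305, 248]) cube([1882, 28, 197]);
translate([562, 1593, 248]) cube([1882, 28, 197]);
translate([480, 387, 248]) cube([28, 1152, 197]);
translate([2498, 387, 248]) cube([28, 1152, 197]);
translate([705, 305, 445]) cube([74, 1316, 18]);
translate([922, 305, 445]) cube([74, 1316, 18]);
translate([1139, 305, 445]) cube([74, 1316, 18]);
translate([1356, 305, 445]) cube([74, 1316, 18]);
translate([1573, 305, 445]) cube([74, 1316, 18]);
translate([1790, 305, 445]) cube([74, 1316, 18]);
translate([2007, 305, 445]) cube([74, 1316, 18]);
translate([2224, 305, 445]) cube([74, 1316, 18]);


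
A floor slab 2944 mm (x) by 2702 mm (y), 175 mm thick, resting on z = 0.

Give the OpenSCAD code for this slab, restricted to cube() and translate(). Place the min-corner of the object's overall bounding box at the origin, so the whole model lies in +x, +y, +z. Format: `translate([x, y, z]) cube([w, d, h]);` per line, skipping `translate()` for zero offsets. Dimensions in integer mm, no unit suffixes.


cube([2944, 2702, 175]);


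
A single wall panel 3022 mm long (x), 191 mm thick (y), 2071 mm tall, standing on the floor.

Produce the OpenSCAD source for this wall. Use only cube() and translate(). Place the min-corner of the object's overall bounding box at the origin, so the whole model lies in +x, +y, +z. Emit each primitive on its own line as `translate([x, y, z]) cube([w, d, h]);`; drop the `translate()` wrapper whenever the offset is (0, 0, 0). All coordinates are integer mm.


cube([3022, 191, 2071]);


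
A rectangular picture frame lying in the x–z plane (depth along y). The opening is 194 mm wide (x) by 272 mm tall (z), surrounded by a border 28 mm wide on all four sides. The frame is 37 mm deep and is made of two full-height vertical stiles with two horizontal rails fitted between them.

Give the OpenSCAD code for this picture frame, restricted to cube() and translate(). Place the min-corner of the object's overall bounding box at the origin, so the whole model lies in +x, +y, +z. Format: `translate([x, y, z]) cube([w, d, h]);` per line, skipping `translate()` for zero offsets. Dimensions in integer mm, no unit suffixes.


cube([28, 37, 328]);
translate([222, 0, 0]) cube([28, 37, 328]);
translate([28, 0, 0]) cube([194, 37, 28]);
translate([28, 0, 300]) cube([194, 37, 28]);


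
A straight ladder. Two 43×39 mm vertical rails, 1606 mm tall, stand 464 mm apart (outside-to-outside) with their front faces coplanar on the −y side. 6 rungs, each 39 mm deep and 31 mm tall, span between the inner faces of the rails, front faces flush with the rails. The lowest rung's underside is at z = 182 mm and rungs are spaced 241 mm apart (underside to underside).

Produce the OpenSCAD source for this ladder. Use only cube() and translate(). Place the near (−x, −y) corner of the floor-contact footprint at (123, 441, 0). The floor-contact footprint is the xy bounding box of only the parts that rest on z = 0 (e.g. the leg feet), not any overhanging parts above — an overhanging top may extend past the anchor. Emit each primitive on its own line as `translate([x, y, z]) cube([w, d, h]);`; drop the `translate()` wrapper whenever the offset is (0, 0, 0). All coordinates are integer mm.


// rung span = 464 - 2*43 = 378
// rung[k] z = 182 + k*241
translate([123, 441, 0]) cube([43, 39, 1606]);
translate([544, 441, 0]) cube([43, 39, 1606]);
translate([166, 441, 182]) cube([378, 39, 31]);
translate([166, 441, 423]) cube([378, 39, 31]);
translate([166, 441, 664]) cube([378, 39, 31]);
translate([166, 441, 905]) cube([378, 39, 31]);
translate([166, 441, 1146]) cube([378, 39, 31]);
translate([166, 441, 1387]) cube([378, 39, 31]);


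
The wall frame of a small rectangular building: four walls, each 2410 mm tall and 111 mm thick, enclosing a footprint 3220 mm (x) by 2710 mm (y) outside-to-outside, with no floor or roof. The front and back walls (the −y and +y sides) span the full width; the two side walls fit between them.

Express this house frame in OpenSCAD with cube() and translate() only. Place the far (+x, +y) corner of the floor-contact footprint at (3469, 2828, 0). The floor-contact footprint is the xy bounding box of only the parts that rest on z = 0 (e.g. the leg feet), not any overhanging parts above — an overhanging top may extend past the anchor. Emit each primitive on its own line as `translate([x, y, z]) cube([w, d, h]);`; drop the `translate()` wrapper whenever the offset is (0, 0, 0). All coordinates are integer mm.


translate([249, 118, 0]) cube([3220, 111, 2410]);
translate([249, 2717, 0]) cube([3220, 111, 2410]);
translate([249, 229, 0]) cube([111, 2488, 2410]);
translate([3358, 229, 0]) cube([111, 2488, 2410]);


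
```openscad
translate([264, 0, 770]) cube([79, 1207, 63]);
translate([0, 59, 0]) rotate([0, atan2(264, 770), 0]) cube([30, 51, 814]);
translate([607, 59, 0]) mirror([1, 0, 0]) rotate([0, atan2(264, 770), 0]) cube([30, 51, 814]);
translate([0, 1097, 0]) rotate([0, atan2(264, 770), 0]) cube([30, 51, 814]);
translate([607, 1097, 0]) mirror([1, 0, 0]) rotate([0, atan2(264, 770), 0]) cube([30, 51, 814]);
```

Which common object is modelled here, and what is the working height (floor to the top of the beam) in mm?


A sawhorse. The overall height is 833 mm.

A beam across two mirrored pairs of raked legs — a sawhorse. The beam's underside is at z = 770 (matching the legs' vertical rise in atan2(264, 770)) and the beam is 63 mm tall, so its top is at 770 + 63 = 833 mm. The raked legs top out at the beam's underside, so that is the highest point.


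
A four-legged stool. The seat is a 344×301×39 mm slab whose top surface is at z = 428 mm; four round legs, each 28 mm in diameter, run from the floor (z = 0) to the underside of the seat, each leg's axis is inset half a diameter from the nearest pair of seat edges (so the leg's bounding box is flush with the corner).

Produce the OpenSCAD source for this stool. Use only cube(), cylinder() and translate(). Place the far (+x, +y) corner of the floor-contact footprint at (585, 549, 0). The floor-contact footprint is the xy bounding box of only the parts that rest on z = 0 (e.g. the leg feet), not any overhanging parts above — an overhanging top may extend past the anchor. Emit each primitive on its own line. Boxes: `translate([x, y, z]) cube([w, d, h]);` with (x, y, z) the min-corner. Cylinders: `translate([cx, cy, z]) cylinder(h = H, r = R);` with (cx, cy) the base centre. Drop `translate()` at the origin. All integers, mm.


translate([241, 248, 389]) cube([344, 301, 39]);
translate([255, 262, 0]) cylinder(h = 389, r = 14);
translate([571, 262, 0]) cylinder(h = 389, r = 14);
translate([255, 535, 0]) cylinder(h = 389, r = 14);
translate([571, 535, 0]) cylinder(h = 389, r = 14);


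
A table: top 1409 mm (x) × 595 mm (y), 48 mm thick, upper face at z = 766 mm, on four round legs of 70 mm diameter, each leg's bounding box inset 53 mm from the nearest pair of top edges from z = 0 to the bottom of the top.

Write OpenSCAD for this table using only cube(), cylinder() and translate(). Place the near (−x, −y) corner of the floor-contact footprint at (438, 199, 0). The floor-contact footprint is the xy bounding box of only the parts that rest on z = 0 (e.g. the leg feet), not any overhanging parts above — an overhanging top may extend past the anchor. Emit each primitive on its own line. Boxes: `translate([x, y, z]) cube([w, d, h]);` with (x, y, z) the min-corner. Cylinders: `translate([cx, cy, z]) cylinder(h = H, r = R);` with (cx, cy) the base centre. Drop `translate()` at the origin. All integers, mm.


translate([385, 146, 718]) cube([1409, 595, 48]);
translate([473, 234, 0]) cylinder(h = 718, r = 35);
translate([1706, 234, 0]) cylinder(h = 718, r = 35);
translate([473, 653, 0]) cylinder(h = 718, r = 35);
translate([1706, 653, 0]) cylinder(h = 718, r = 35);


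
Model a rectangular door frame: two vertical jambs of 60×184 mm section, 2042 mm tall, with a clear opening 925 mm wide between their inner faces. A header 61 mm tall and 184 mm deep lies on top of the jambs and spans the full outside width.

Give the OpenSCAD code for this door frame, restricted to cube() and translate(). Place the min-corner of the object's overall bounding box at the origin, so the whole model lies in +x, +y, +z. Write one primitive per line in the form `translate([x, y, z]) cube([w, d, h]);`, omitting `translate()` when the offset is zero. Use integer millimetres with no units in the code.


cube([60, 184, 2042]);
translate([985, 0, 0]) cube([60, 184, 2042]);
translate([0, 0, 2042]) cube([1045, 184, 61]);


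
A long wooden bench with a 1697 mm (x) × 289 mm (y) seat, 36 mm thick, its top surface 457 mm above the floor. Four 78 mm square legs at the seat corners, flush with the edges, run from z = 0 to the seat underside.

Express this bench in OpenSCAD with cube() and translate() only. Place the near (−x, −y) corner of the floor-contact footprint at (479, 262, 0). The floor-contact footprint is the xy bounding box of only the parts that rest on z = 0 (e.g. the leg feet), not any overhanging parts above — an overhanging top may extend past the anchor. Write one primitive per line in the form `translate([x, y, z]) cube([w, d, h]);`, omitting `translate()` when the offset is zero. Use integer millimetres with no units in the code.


// leg_h = 457 − 36 = 421
translate([479, 262, 421]) cube([1697, 289, 36]);
translate([479, 262, 0]) cube([78, 78, 421]);
translate([479, 473, 0]) cube([78, 78, 421]);
translate([2098, 262, 0]) cube([78, 78, 421]);
translate([2098, 473, 0]) cube([78, 78, 421]);


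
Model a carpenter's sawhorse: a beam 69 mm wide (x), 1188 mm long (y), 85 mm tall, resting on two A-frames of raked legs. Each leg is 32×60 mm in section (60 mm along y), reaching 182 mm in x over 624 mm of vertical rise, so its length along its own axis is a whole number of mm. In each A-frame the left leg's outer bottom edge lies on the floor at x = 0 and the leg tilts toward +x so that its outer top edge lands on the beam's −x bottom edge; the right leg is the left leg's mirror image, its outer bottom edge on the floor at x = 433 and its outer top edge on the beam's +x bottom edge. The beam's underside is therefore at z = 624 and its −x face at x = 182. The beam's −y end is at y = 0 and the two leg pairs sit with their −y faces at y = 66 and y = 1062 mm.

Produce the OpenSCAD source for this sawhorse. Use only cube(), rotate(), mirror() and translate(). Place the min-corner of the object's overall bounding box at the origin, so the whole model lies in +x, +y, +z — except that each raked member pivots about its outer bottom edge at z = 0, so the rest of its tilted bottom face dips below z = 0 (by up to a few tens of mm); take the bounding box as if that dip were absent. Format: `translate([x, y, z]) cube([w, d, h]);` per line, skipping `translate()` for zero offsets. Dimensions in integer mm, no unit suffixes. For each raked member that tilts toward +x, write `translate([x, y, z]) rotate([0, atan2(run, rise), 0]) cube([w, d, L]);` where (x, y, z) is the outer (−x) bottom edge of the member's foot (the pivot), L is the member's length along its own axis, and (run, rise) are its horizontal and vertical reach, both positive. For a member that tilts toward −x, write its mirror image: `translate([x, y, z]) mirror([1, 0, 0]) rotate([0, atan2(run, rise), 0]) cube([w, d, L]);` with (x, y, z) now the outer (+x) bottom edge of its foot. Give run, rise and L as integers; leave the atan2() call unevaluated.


translate([182, 0, 624]) cube([69, 1188, 85]);
translate([0, 66, 0]) rotate([0, atan2(182, 624), 0]) cube([32, 60, 650]);
translate([433, 66, 0]) mirror([1, 0, 0]) rotate([0, atan2(182, 624), 0]) cube([32, 60, 650]);
translate([0, 1062, 0]) rotate([0, atan2(182, 624), 0]) cube([32, 60, 650]);
translate([433, 1062, 0]) mirror([1, 0, 0]) rotate([0, atan2(182, 624), 0]) cube([32, 60, 650]);


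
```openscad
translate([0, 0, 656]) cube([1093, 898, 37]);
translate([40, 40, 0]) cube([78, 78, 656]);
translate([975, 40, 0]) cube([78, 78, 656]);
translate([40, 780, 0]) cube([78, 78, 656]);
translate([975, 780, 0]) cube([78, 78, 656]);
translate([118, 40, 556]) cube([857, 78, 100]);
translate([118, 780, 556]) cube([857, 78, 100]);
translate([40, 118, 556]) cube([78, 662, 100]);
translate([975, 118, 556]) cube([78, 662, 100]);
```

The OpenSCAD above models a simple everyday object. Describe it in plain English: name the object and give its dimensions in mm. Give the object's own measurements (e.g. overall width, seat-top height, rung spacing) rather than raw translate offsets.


A rectangular dining table. The top is 1093×898×37 mm with its upper surface at z = 693 mm. It stands on four 78×78 mm square legs, each inset 40 mm from the nearest pair of top edges, running from the floor to the underside of the top. Four apron rails, 78 mm thick and 100 mm tall, run between adjacent legs with their top edges flush with the underside of the top and their outer faces flush with the legs' outer faces.
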